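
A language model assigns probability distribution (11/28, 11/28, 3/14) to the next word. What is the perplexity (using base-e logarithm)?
2.8985

Perplexity is e^H (or exp(H) for natural log).

First, H = -Σ p log p = 1.0642 nats
Perplexity = e^1.0642 = 2.8985

Interpretation: The model's uncertainty is equivalent to choosing uniformly among 2.9 options.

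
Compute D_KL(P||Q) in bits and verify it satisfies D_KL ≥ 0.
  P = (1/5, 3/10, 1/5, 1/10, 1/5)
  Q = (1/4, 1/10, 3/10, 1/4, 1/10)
0.3619 bits

KL divergence satisfies the Gibbs inequality: D_KL(P||Q) ≥ 0 for all distributions P, Q.

D_KL(P||Q) = Σ p(x) log(p(x)/q(x))
Term by term:
  x=0: 1/5 × log_2[(1/5)/(1/4)] = -0.0644
  x=1: 3/10 × log_2[(3/10)/(1/10)] = 0.4755
  x=2: 1/5 × log_2[(1/5)/(3/10)] = -0.1170
  x=3: 1/10 × log_2[(1/10)/(1/4)] = -0.1322
  x=4: 1/5 × log_2[(1/5)/(1/10)] = 0.2000
D_KL(P||Q) = 0.3619 bits

D_KL(P||Q) = 0.3619 ≥ 0 ✓

This non-negativity is a fundamental property: relative entropy cannot be negative because it measures how different Q is from P.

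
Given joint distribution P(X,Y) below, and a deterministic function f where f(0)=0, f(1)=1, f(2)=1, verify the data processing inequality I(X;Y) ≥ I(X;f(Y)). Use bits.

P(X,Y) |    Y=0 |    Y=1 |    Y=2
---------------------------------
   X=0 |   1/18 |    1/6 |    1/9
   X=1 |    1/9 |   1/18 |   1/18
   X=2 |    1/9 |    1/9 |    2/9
I(X;Y) = 0.0852, I(X;f(Y)) = 0.0529, inequality holds: 0.0852 ≥ 0.0529

Data Processing Inequality: For any Markov chain X → Y → Z, we have I(X;Y) ≥ I(X;Z).

Here Z = f(Y) is a deterministic function of Y, forming X → Y → Z.

Original I(X;Y) = 0.0852 bits

After applying f:
P(X,Z) where Z=f(Y):
- P(X,Z=0) = P(X,Y=0)
- P(X,Z=1) = P(X,Y=1) + P(X,Y=2)

I(X;Z) = I(X;f(Y)) = 0.0529 bits

Verification: 0.0852 ≥ 0.0529 ✓

Information cannot be created by processing; the function f can only lose information about X.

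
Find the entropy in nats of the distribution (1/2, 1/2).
0.6931 nats

Shannon entropy is H(X) = -Σ p(x) log p(x).

For P = (1/2, 1/2):
H = -1/2 × log_e(1/2) -1/2 × log_e(1/2)
H = 0.6931 nats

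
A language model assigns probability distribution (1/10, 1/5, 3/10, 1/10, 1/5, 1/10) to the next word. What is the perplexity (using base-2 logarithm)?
5.4507

Perplexity is 2^H (or exp(H) for natural log).

First, H = -Σ p log p = 2.4464 bits
Perplexity = 2^2.4464 = 5.4507

Interpretation: The model's uncertainty is equivalent to choosing uniformly among 5.5 options.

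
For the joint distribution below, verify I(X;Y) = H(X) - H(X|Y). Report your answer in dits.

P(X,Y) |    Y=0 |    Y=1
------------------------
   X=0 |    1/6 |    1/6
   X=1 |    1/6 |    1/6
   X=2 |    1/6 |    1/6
I(X;Y) = 0.0000 dits

Mutual information has multiple equivalent forms:
- I(X;Y) = H(X) - H(X|Y)
- I(X;Y) = H(Y) - H(Y|X)
- I(X;Y) = H(X) + H(Y) - H(X,Y)

Computing all quantities:
H(X) = 0.4771, H(Y) = 0.3010, H(X,Y) = 0.7782
H(X|Y) = 0.4771, H(Y|X) = 0.3010

Verification:
H(X) - H(X|Y) = 0.4771 - 0.4771 = 0.0000
H(Y) - H(Y|X) = 0.3010 - 0.3010 = 0.0000
H(X) + H(Y) - H(X,Y) = 0.4771 + 0.3010 - 0.7782 = 0.0000

All forms give I(X;Y) = 0.0000 dits. ✓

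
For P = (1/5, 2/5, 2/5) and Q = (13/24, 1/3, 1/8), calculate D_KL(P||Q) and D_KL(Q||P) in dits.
D_KL(P||Q) = 0.1472, D_KL(Q||P) = 0.1448

KL divergence is not symmetric: D_KL(P||Q) ≠ D_KL(Q||P) in general.

D_KL(P||Q) = 0.1472 dits
D_KL(Q||P) = 0.1448 dits

No, they are not equal!

This asymmetry is why KL divergence is not a true distance metric.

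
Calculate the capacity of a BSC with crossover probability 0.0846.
0.5818 bits

For a binary symmetric channel (BSC) with error probability p:
Capacity C = 1 - H(p) bits per symbol

where H(p) = -p log₂(p) - (1-p) log₂(1-p) is the binary entropy function.

H(0.0846) = 0.4182 bits
C = 1 - 0.4182 = 0.5818 bits per symbol

This means we can reliably transmit up to 0.5818 bits of information per channel use.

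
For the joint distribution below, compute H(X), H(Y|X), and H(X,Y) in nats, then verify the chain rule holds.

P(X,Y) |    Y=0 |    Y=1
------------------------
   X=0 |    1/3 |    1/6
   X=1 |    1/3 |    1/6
H(X,Y) = 1.3297, H(X) = 0.6931, H(Y|X) = 0.6365 (all in nats)

Chain rule: H(X,Y) = H(X) + H(Y|X)

Left side — joint entropy directly:
H(X,Y) = -Σ p(x,y) log p(x,y) = 1.3297 nats

Right side — compute H(Y|X) from the conditional distributions:
P(X) = (1/2, 1/2), so H(X) = 0.6931 nats
H(Y|X) = Σ_x P(X=x) · H(Y|X=x):
  P(Y|X=0) = (2/3, 1/3), H(Y|X=0) = 0.6365, weight P(X=0) = 1/2
  P(Y|X=1) = (2/3, 1/3), H(Y|X=1) = 0.6365, weight P(X=1) = 1/2
H(Y|X) = 0.6365 nats

H(X) + H(Y|X) = 0.6931 + 0.6365 = 1.3297 nats

Both sides equal 1.3297 nats. ✓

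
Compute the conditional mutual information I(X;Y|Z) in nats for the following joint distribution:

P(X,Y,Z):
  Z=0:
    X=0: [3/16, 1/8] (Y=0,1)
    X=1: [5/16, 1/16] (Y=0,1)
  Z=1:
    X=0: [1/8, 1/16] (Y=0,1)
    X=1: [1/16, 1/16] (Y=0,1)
0.0279 nats

Conditional mutual information: I(X;Y|Z) = H(X|Z) + H(Y|Z) - H(X,Y|Z)

H(Z) = 0.6211
H(X,Z) = 1.3051 → H(X|Z) = 0.6840
H(Y,Z) = 1.2342 → H(Y|Z) = 0.6132
H(X,Y,Z) = 1.8904 → H(X,Y|Z) = 1.2693

I(X;Y|Z) = 0.6840 + 0.6132 - 1.2693 = 0.0279 nats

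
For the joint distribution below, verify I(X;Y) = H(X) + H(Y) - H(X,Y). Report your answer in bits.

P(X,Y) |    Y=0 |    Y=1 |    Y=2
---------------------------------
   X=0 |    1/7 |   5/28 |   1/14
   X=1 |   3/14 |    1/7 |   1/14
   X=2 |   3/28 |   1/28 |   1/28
I(X;Y) = 0.0308 bits

Mutual information has multiple equivalent forms:
- I(X;Y) = H(X) - H(X|Y)
- I(X;Y) = H(Y) - H(Y|X)
- I(X;Y) = H(X) + H(Y) - H(X,Y)

Computing all quantities:
H(X) = 1.4972, H(Y) = 1.4883, H(X,Y) = 2.9547
H(X|Y) = 1.4664, H(Y|X) = 1.4575

Verification:
H(X) - H(X|Y) = 1.4972 - 1.4664 = 0.0308
H(Y) - H(Y|X) = 1.4883 - 1.4575 = 0.0308
H(X) + H(Y) - H(X,Y) = 1.4972 + 1.4883 - 2.9547 = 0.0308

All forms give I(X;Y) = 0.0308 bits. ✓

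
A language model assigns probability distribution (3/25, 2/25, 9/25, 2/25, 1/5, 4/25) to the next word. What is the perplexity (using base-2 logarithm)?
5.1626

Perplexity is 2^H (or exp(H) for natural log).

First, H = -Σ p log p = 2.3681 bits
Perplexity = 2^2.3681 = 5.1626

Interpretation: The model's uncertainty is equivalent to choosing uniformly among 5.2 options.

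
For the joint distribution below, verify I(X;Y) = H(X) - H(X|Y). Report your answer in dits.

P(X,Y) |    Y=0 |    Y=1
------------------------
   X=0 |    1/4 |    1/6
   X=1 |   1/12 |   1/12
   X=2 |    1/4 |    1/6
I(X;Y) = 0.0012 dits

Mutual information has multiple equivalent forms:
- I(X;Y) = H(X) - H(X|Y)
- I(X;Y) = H(Y) - H(Y|X)
- I(X;Y) = H(X) + H(Y) - H(X,Y)

Computing all quantities:
H(X) = 0.4465, H(Y) = 0.2950, H(X,Y) = 0.7403
H(X|Y) = 0.4453, H(Y|X) = 0.2937

Verification:
H(X) - H(X|Y) = 0.4465 - 0.4453 = 0.0012
H(Y) - H(Y|X) = 0.2950 - 0.2937 = 0.0012
H(X) + H(Y) - H(X,Y) = 0.4465 + 0.2950 - 0.7403 = 0.0012

All forms give I(X;Y) = 0.0012 dits. ✓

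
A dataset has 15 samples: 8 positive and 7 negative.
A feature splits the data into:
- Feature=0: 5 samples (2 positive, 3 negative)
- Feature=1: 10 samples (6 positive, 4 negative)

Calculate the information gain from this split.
0.0258 bits

Information Gain = H(Y) - H(Y|Feature)

Before split:
P(positive) = 8/15 = 0.5333
H(Y) = 0.9968 bits

After split:
Feature=0: H = 0.9710 bits (weight = 5/15)
Feature=1: H = 0.9710 bits (weight = 10/15)
H(Y|Feature) = (5/15)×0.9710 + (10/15)×0.9710 = 0.9710 bits

Information Gain = 0.9968 - 0.9710 = 0.0258 bits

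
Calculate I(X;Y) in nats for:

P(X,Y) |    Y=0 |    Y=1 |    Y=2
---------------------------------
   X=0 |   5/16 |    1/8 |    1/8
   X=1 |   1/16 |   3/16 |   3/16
0.0957 nats

Mutual information: I(X;Y) = H(X) + H(Y) - H(X,Y)

Marginals:
P(X) = (9/16, 7/16), H(X) = 0.6853 nats
P(Y) = (3/8, 5/16, 5/16), H(Y) = 1.0948 nats

Joint entropy: H(X,Y) = 1.6844 nats

I(X;Y) = 0.6853 + 1.0948 - 1.6844 = 0.0957 nats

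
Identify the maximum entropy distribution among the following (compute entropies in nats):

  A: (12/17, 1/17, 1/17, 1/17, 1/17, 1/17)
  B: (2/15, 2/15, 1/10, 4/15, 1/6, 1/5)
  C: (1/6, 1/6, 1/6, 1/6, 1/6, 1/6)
C

For a discrete distribution over n outcomes, entropy is maximized by the uniform distribution.

Computing entropies:
H(A) = 1.0792 nats
H(B) = 1.7405 nats
H(C) = 1.7918 nats

The uniform distribution (where all probabilities equal 1/6) achieves the maximum entropy of log_e(6) = 1.7918 nats.

Distribution C has the highest entropy.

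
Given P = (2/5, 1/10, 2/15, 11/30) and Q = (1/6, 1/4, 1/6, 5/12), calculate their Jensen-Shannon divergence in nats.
0.0431 nats

Jensen-Shannon divergence is:
JSD(P||Q) = 0.5 × D_KL(P||M) + 0.5 × D_KL(Q||M)
where M = 0.5 × (P + Q) is the mixture distribution.

M = 0.5 × (2/5, 1/10, 2/15, 11/30) + 0.5 × (1/6, 1/4, 1/6, 5/12) = (0.283333, 7/40, 3/20, 0.391667)

D_KL(P||M) = 0.0421 nats
D_KL(Q||M) = 0.0441 nats

JSD(P||Q) = 0.5 × 0.0421 + 0.5 × 0.0441 = 0.0431 nats

Unlike KL divergence, JSD is symmetric and bounded: 0 ≤ JSD ≤ log(2).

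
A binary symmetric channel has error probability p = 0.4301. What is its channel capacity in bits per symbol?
0.0141 bits

For a binary symmetric channel (BSC) with error probability p:
Capacity C = 1 - H(p) bits per symbol

where H(p) = -p log₂(p) - (1-p) log₂(1-p) is the binary entropy function.

H(0.4301) = 0.9859 bits
C = 1 - 0.9859 = 0.0141 bits per symbol

This means we can reliably transmit up to 0.0141 bits of information per channel use.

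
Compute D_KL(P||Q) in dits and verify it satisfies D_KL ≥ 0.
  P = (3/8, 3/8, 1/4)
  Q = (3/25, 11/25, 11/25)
0.0982 dits

KL divergence satisfies the Gibbs inequality: D_KL(P||Q) ≥ 0 for all distributions P, Q.

D_KL(P||Q) = Σ p(x) log(p(x)/q(x))
Term by term:
  x=0: 3/8 × log_10[(3/8)/(3/25)] = 0.1856
  x=1: 3/8 × log_10[(3/8)/(11/25)] = -0.0260
  x=2: 1/4 × log_10[(1/4)/(11/25)] = -0.0614
D_KL(P||Q) = 0.0982 dits

D_KL(P||Q) = 0.0982 ≥ 0 ✓

This non-negativity is a fundamental property: relative entropy cannot be negative because it measures how different Q is from P.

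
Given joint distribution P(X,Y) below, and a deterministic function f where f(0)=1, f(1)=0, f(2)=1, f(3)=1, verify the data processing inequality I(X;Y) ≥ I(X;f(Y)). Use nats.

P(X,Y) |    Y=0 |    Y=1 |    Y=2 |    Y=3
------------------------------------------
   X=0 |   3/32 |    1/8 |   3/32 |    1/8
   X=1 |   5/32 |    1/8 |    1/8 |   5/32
I(X;Y) = 0.0040, I(X;f(Y)) = 0.0026, inequality holds: 0.0040 ≥ 0.0026

Data Processing Inequality: For any Markov chain X → Y → Z, we have I(X;Y) ≥ I(X;Z).

Here Z = f(Y) is a deterministic function of Y, forming X → Y → Z.

Original I(X;Y) = 0.0040 nats

After applying f:
P(X,Z) where Z=f(Y):
- P(X,Z=0) = P(X,Y=1)
- P(X,Z=1) = P(X,Y=0) + P(X,Y=2) + P(X,Y=3)

I(X;Z) = I(X;f(Y)) = 0.0026 nats

Verification: 0.0040 ≥ 0.0026 ✓

Information cannot be created by processing; the function f can only lose information about X.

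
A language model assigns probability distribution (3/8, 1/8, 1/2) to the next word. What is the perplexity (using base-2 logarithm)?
2.6494

Perplexity is 2^H (or exp(H) for natural log).

First, H = -Σ p log p = 1.4056 bits
Perplexity = 2^1.4056 = 2.6494

Interpretation: The model's uncertainty is equivalent to choosing uniformly among 2.6 options.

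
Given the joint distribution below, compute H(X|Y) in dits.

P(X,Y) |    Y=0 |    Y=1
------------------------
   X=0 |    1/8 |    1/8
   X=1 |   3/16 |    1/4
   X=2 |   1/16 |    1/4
0.4511 dits

Using the chain rule: H(X|Y) = H(X,Y) - H(Y)

First, compute H(X,Y) = 0.7384 dits

Marginal P(Y) = (3/8, 5/8)
H(Y) = 0.2873 dits

H(X|Y) = H(X,Y) - H(Y) = 0.7384 - 0.2873 = 0.4511 dits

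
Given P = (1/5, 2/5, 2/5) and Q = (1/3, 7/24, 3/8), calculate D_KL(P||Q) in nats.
0.0500 nats

KL divergence: D_KL(P||Q) = Σ p(x) log(p(x)/q(x))

Computing term by term:
  x=0: 1/5 × log_e[(1/5)/(1/3)] = 1/5 × -0.5108 = -0.1022
  x=1: 2/5 × log_e[(2/5)/(7/24)] = 2/5 × 0.3159 = 0.1263
  x=2: 2/5 × log_e[(2/5)/(3/8)] = 2/5 × 0.0645 = 0.0258

D_KL(P||Q) = 0.0500 nats

Note: KL divergence is always non-negative and equals 0 iff P = Q.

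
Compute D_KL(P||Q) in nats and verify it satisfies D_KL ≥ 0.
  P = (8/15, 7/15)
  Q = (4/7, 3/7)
0.0029 nats

KL divergence satisfies the Gibbs inequality: D_KL(P||Q) ≥ 0 for all distributions P, Q.

D_KL(P||Q) = Σ p(x) log(p(x)/q(x))
Term by term:
  x=0: 8/15 × log_e[(8/15)/(4/7)] = -0.0368
  x=1: 7/15 × log_e[(7/15)/(3/7)] = 0.0397
D_KL(P||Q) = 0.0029 nats

D_KL(P||Q) = 0.0029 ≥ 0 ✓

This non-negativity is a fundamental property: relative entropy cannot be negative because it measures how different Q is from P.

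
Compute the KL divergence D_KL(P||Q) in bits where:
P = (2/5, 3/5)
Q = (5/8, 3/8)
0.1493 bits

KL divergence: D_KL(P||Q) = Σ p(x) log(p(x)/q(x))

Computing term by term:
  x=0: 2/5 × log_2[(2/5)/(5/8)] = 2/5 × -0.6439 = -0.2575
  x=1: 3/5 × log_2[(3/5)/(3/8)] = 3/5 × 0.6781 = 0.4068

D_KL(P||Q) = 0.1493 bits

Note: KL divergence is always non-negative and equals 0 iff P = Q.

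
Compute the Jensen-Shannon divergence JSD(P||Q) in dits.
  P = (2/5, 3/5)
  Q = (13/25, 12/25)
0.0032 dits

Jensen-Shannon divergence is:
JSD(P||Q) = 0.5 × D_KL(P||M) + 0.5 × D_KL(Q||M)
where M = 0.5 × (P + Q) is the mixture distribution.

M = 0.5 × (2/5, 3/5) + 0.5 × (13/25, 12/25) = (0.46, 0.54)

D_KL(P||M) = 0.0032 dits
D_KL(Q||M) = 0.0031 dits

JSD(P||Q) = 0.5 × 0.0032 + 0.5 × 0.0031 = 0.0032 dits

Unlike KL divergence, JSD is symmetric and bounded: 0 ≤ JSD ≤ log(2).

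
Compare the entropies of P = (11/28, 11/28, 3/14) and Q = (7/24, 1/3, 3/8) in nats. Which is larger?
Q

Computing entropies in nats:
H(P) = 1.0642
H(Q) = 1.0934

Distribution Q has higher entropy.

Intuition: The distribution closer to uniform (more spread out) has higher entropy.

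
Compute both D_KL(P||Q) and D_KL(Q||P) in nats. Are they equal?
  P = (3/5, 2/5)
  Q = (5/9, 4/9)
D_KL(P||Q) = 0.0040, D_KL(Q||P) = 0.0041

KL divergence is not symmetric: D_KL(P||Q) ≠ D_KL(Q||P) in general.

D_KL(P||Q) = 0.0040 nats
D_KL(Q||P) = 0.0041 nats

No, they are not equal!

This asymmetry is why KL divergence is not a true distance metric.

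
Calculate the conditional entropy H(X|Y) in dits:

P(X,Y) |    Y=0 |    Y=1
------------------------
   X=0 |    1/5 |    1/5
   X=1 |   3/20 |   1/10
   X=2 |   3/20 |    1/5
0.4655 dits

Using the chain rule: H(X|Y) = H(X,Y) - H(Y)

First, compute H(X,Y) = 0.7666 dits

Marginal P(Y) = (1/2, 1/2)
H(Y) = 0.3010 dits

H(X|Y) = H(X,Y) - H(Y) = 0.7666 - 0.3010 = 0.4655 dits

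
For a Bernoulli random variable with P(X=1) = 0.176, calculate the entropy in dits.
0.2021 dits

The binary entropy function is:
H(p) = -p log(p) - (1-p) log(1-p)

H(0.176) = -0.176 × log_10(0.176) - 0.824 × log_10(0.824)
H(0.176) = 0.2021 dits

Note: Binary entropy is maximized at p=0.5 (H=1 bit) and minimized at p=0 or p=1 (H=0).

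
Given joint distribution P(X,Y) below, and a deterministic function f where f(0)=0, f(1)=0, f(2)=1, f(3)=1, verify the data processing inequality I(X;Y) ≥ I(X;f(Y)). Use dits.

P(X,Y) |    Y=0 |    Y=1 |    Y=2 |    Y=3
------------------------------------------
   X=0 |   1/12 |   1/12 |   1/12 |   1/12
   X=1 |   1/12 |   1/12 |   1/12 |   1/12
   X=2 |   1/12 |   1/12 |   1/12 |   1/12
I(X;Y) = 0.0000, I(X;f(Y)) = 0.0000, inequality holds: 0.0000 ≥ 0.0000

Data Processing Inequality: For any Markov chain X → Y → Z, we have I(X;Y) ≥ I(X;Z).

Here Z = f(Y) is a deterministic function of Y, forming X → Y → Z.

Original I(X;Y) = 0.0000 dits

After applying f:
P(X,Z) where Z=f(Y):
- P(X,Z=0) = P(X,Y=0) + P(X,Y=1)
- P(X,Z=1) = P(X,Y=2) + P(X,Y=3)

I(X;Z) = I(X;f(Y)) = 0.0000 dits

Verification: 0.0000 ≥ 0.0000 ✓

Information cannot be created by processing; the function f can only lose information about X.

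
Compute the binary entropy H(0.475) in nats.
0.6919 nats

The binary entropy function is:
H(p) = -p log(p) - (1-p) log(1-p)

H(0.475) = -0.475 × log_e(0.475) - 0.525 × log_e(0.525)
H(0.475) = 0.6919 nats

Note: Binary entropy is maximized at p=0.5 (H=1 bit) and minimized at p=0 or p=1 (H=0).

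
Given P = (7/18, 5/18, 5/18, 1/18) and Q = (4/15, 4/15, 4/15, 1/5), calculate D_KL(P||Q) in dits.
0.0427 dits

KL divergence: D_KL(P||Q) = Σ p(x) log(p(x)/q(x))

Computing term by term:
  x=0: 7/18 × log_10[(7/18)/(4/15)] = 7/18 × 0.1639 = 0.0637
  x=1: 5/18 × log_10[(5/18)/(4/15)] = 5/18 × 0.0177 = 0.0049
  x=2: 5/18 × log_10[(5/18)/(4/15)] = 5/18 × 0.0177 = 0.0049
  x=3: 1/18 × log_10[(1/18)/(1/5)] = 1/18 × -0.5563 = -0.0309

D_KL(P||Q) = 0.0427 dits

Note: KL divergence is always non-negative and equals 0 iff P = Q.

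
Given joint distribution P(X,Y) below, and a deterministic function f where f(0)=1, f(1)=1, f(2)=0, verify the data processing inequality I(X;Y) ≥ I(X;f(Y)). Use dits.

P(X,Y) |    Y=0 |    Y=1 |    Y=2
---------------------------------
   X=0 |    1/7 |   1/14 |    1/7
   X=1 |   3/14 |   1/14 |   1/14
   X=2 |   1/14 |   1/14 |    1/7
I(X;Y) = 0.0207, I(X;f(Y)) = 0.0150, inequality holds: 0.0207 ≥ 0.0150

Data Processing Inequality: For any Markov chain X → Y → Z, we have I(X;Y) ≥ I(X;Z).

Here Z = f(Y) is a deterministic function of Y, forming X → Y → Z.

Original I(X;Y) = 0.0207 dits

After applying f:
P(X,Z) where Z=f(Y):
- P(X,Z=0) = P(X,Y=2)
- P(X,Z=1) = P(X,Y=0) + P(X,Y=1)

I(X;Z) = I(X;f(Y)) = 0.0150 dits

Verification: 0.0207 ≥ 0.0150 ✓

Information cannot be created by processing; the function f can only lose information about X.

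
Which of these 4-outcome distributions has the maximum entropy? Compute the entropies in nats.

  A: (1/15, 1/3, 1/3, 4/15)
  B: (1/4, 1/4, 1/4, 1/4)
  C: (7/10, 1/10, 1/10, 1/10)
B

For a discrete distribution over n outcomes, entropy is maximized by the uniform distribution.

Computing entropies:
H(A) = 1.2654 nats
H(B) = 1.3863 nats
H(C) = 0.9404 nats

The uniform distribution (where all probabilities equal 1/4) achieves the maximum entropy of log_e(4) = 1.3863 nats.

Distribution B has the highest entropy.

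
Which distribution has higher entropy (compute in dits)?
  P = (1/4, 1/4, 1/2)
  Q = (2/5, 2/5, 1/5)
Q

Computing entropies in dits:
H(P) = 0.4515
H(Q) = 0.4581

Distribution Q has higher entropy.

Intuition: The distribution closer to uniform (more spread out) has higher entropy.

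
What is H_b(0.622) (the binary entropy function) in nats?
0.6631 nats

The binary entropy function is:
H(p) = -p log(p) - (1-p) log(1-p)

H(0.622) = -0.622 × log_e(0.622) - 0.378 × log_e(0.378)
H(0.622) = 0.6631 nats

Note: Binary entropy is maximized at p=0.5 (H=1 bit) and minimized at p=0 or p=1 (H=0).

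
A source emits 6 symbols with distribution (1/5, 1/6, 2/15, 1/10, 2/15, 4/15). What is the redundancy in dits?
0.0222 dits

Redundancy measures how far a source is from maximum entropy:
R = H_max - H(X)

Maximum entropy for 6 symbols: H_max = log_10(6) = 0.7782 dits
Actual entropy: H(X) = 0.7559 dits
Redundancy: R = 0.7782 - 0.7559 = 0.0222 dits

This redundancy represents potential for compression: the source could be compressed by 0.0222 dits per symbol.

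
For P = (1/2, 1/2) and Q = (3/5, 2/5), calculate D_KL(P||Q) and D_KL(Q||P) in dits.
D_KL(P||Q) = 0.0089, D_KL(Q||P) = 0.0087

KL divergence is not symmetric: D_KL(P||Q) ≠ D_KL(Q||P) in general.

D_KL(P||Q) = 0.0089 dits
D_KL(Q||P) = 0.0087 dits

No, they are not equal!

This asymmetry is why KL divergence is not a true distance metric.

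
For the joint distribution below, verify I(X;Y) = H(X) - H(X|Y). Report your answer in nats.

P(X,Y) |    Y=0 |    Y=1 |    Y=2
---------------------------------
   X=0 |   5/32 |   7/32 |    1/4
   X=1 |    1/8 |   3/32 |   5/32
I(X;Y) = 0.0068 nats

Mutual information has multiple equivalent forms:
- I(X;Y) = H(X) - H(X|Y)
- I(X;Y) = H(Y) - H(Y|X)
- I(X;Y) = H(X) + H(Y) - H(X,Y)

Computing all quantities:
H(X) = 0.6616, H(Y) = 1.0862, H(X,Y) = 1.7410
H(X|Y) = 0.6548, H(Y|X) = 1.0794

Verification:
H(X) - H(X|Y) = 0.6616 - 0.6548 = 0.0068
H(Y) - H(Y|X) = 1.0862 - 1.0794 = 0.0068
H(X) + H(Y) - H(X,Y) = 0.6616 + 1.0862 - 1.7410 = 0.0068

All forms give I(X;Y) = 0.0068 nats. ✓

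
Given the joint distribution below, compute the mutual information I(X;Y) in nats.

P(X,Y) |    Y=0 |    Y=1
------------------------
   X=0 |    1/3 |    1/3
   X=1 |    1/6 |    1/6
0.0000 nats

Mutual information: I(X;Y) = H(X) + H(Y) - H(X,Y)

Marginals:
P(X) = (2/3, 1/3), H(X) = 0.6365 nats
P(Y) = (1/2, 1/2), H(Y) = 0.6931 nats

Joint entropy: H(X,Y) = 1.3297 nats

I(X;Y) = 0.6365 + 0.6931 - 1.3297 = 0.0000 nats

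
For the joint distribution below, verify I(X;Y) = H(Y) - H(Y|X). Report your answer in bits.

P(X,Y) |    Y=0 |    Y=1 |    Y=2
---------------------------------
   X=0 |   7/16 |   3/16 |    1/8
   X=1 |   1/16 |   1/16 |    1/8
I(X;Y) = 0.0867 bits

Mutual information has multiple equivalent forms:
- I(X;Y) = H(X) - H(X|Y)
- I(X;Y) = H(Y) - H(Y|X)
- I(X;Y) = H(X) + H(Y) - H(X,Y)

Computing all quantities:
H(X) = 0.8113, H(Y) = 1.5000, H(X,Y) = 2.2246
H(X|Y) = 0.7246, H(Y|X) = 1.4133

Verification:
H(X) - H(X|Y) = 0.8113 - 0.7246 = 0.0867
H(Y) - H(Y|X) = 1.5000 - 1.4133 = 0.0867
H(X) + H(Y) - H(X,Y) = 0.8113 + 1.5000 - 2.2246 = 0.0867

All forms give I(X;Y) = 0.0867 bits. ✓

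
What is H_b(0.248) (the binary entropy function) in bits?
0.8081 bits

The binary entropy function is:
H(p) = -p log(p) - (1-p) log(1-p)

H(0.248) = -0.248 × log_2(0.248) - 0.752 × log_2(0.752)
H(0.248) = 0.8081 bits

Note: Binary entropy is maximized at p=0.5 (H=1 bit) and minimized at p=0 or p=1 (H=0).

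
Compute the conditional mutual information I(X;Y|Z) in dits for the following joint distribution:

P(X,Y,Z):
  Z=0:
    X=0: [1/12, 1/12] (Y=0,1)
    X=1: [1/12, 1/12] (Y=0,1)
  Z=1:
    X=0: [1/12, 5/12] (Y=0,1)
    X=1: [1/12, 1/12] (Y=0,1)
0.0148 dits

Conditional mutual information: I(X;Y|Z) = H(X|Z) + H(Y|Z) - H(X,Y|Z)

H(Z) = 0.2764
H(X,Z) = 0.5396 → H(X|Z) = 0.2632
H(Y,Z) = 0.5396 → H(Y|Z) = 0.2632
H(X,Y,Z) = 0.7879 → H(X,Y|Z) = 0.5115

I(X;Y|Z) = 0.2632 + 0.2632 - 0.5115 = 0.0148 dits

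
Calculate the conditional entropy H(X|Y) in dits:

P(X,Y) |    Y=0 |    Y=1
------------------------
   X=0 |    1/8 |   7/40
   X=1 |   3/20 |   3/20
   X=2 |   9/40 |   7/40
0.4697 dits

Using the chain rule: H(X|Y) = H(X,Y) - H(Y)

First, compute H(X,Y) = 0.7708 dits

Marginal P(Y) = (1/2, 1/2)
H(Y) = 0.3010 dits

H(X|Y) = H(X,Y) - H(Y) = 0.7708 - 0.3010 = 0.4697 dits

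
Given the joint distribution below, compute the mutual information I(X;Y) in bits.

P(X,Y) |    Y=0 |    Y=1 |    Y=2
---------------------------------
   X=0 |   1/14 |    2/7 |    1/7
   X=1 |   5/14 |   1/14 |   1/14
0.2668 bits

Mutual information: I(X;Y) = H(X) + H(Y) - H(X,Y)

Marginals:
P(X) = (1/2, 1/2), H(X) = 1.0000 bits
P(Y) = (3/7, 5/14, 3/14), H(Y) = 1.5306 bits

Joint entropy: H(X,Y) = 2.2638 bits

I(X;Y) = 1.0000 + 1.5306 - 2.2638 = 0.2668 bits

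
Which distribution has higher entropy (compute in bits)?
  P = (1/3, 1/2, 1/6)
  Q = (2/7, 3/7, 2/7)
Q

Computing entropies in bits:
H(P) = 1.4591
H(Q) = 1.5567

Distribution Q has higher entropy.

Intuition: The distribution closer to uniform (more spread out) has higher entropy.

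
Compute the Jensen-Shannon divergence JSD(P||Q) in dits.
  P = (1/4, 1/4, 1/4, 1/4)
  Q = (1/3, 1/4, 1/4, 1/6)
0.0031 dits

Jensen-Shannon divergence is:
JSD(P||Q) = 0.5 × D_KL(P||M) + 0.5 × D_KL(Q||M)
where M = 0.5 × (P + Q) is the mixture distribution.

M = 0.5 × (1/4, 1/4, 1/4, 1/4) + 0.5 × (1/3, 1/4, 1/4, 1/6) = (7/24, 1/4, 1/4, 5/24)

D_KL(P||M) = 0.0031 dits
D_KL(Q||M) = 0.0032 dits

JSD(P||Q) = 0.5 × 0.0031 + 0.5 × 0.0032 = 0.0031 dits

Unlike KL divergence, JSD is symmetric and bounded: 0 ≤ JSD ≤ log(2).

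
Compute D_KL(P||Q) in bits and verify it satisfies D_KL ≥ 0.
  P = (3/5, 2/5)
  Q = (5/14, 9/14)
0.1753 bits

KL divergence satisfies the Gibbs inequality: D_KL(P||Q) ≥ 0 for all distributions P, Q.

D_KL(P||Q) = Σ p(x) log(p(x)/q(x))
Term by term:
  x=0: 3/5 × log_2[(3/5)/(5/14)] = 0.4491
  x=1: 2/5 × log_2[(2/5)/(9/14)] = -0.2738
D_KL(P||Q) = 0.1753 bits

D_KL(P||Q) = 0.1753 ≥ 0 ✓

This non-negativity is a fundamental property: relative entropy cannot be negative because it measures how different Q is from P.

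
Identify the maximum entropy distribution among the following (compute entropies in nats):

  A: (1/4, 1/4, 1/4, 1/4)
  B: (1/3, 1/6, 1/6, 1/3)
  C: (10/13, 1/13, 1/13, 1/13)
A

For a discrete distribution over n outcomes, entropy is maximized by the uniform distribution.

Computing entropies:
H(A) = 1.3863 nats
H(B) = 1.3297 nats
H(C) = 0.7937 nats

The uniform distribution (where all probabilities equal 1/4) achieves the maximum entropy of log_e(4) = 1.3863 nats.

Distribution A has the highest entropy.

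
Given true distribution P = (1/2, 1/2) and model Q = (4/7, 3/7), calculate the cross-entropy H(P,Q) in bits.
1.0149 bits

Cross-entropy: H(P,Q) = -Σ p(x) log q(x)

Alternatively: H(P,Q) = H(P) + D_KL(P||Q)
H(P) = 1.0000 bits
D_KL(P||Q) = 0.0149 bits

H(P,Q) = 1.0000 + 0.0149 = 1.0149 bits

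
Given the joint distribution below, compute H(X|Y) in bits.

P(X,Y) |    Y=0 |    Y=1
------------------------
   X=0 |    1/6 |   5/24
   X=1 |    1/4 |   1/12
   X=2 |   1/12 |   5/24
1.4713 bits

Using the chain rule: H(X|Y) = H(X,Y) - H(Y)

First, compute H(X,Y) = 2.4713 bits

Marginal P(Y) = (1/2, 1/2)
H(Y) = 1.0000 bits

H(X|Y) = H(X,Y) - H(Y) = 2.4713 - 1.0000 = 1.4713 bits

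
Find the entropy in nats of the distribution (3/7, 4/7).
0.6829 nats

Shannon entropy is H(X) = -Σ p(x) log p(x).

For P = (3/7, 4/7):
H = -3/7 × log_e(3/7) -4/7 × log_e(4/7)
H = 0.6829 nats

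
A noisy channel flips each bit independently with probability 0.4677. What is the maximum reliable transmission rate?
0.0030 bits

For a binary symmetric channel (BSC) with error probability p:
Capacity C = 1 - H(p) bits per symbol

where H(p) = -p log₂(p) - (1-p) log₂(1-p) is the binary entropy function.

H(0.4677) = 0.9970 bits
C = 1 - 0.9970 = 0.0030 bits per symbol

This means we can reliably transmit up to 0.0030 bits of information per channel use.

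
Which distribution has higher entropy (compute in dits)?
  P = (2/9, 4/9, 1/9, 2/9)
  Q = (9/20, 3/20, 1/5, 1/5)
Q

Computing entropies in dits:
H(P) = 0.5529
H(Q) = 0.5592

Distribution Q has higher entropy.

Intuition: The distribution closer to uniform (more spread out) has higher entropy.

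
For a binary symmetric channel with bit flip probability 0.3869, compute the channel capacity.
0.0372 bits

For a binary symmetric channel (BSC) with error probability p:
Capacity C = 1 - H(p) bits per symbol

where H(p) = -p log₂(p) - (1-p) log₂(1-p) is the binary entropy function.

H(0.3869) = 0.9628 bits
C = 1 - 0.9628 = 0.0372 bits per symbol

This means we can reliably transmit up to 0.0372 bits of information per channel use.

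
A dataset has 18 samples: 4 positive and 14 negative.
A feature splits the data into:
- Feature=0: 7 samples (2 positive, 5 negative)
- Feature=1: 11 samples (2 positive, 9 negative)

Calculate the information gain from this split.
0.0105 bits

Information Gain = H(Y) - H(Y|Feature)

Before split:
P(positive) = 4/18 = 0.2222
H(Y) = 0.7642 bits

After split:
Feature=0: H = 0.8631 bits (weight = 7/18)
Feature=1: H = 0.6840 bits (weight = 11/18)
H(Y|Feature) = (7/18)×0.8631 + (11/18)×0.6840 = 0.7537 bits

Information Gain = 0.7642 - 0.7537 = 0.0105 bits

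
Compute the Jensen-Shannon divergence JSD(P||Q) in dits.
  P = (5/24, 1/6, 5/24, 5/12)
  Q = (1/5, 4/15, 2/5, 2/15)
0.0259 dits

Jensen-Shannon divergence is:
JSD(P||Q) = 0.5 × D_KL(P||M) + 0.5 × D_KL(Q||M)
where M = 0.5 × (P + Q) is the mixture distribution.

M = 0.5 × (5/24, 1/6, 5/24, 5/12) + 0.5 × (1/5, 4/15, 2/5, 2/15) = (0.204167, 0.216667, 0.304167, 11/40)

D_KL(P||M) = 0.0238 dits
D_KL(Q||M) = 0.0279 dits

JSD(P||Q) = 0.5 × 0.0238 + 0.5 × 0.0279 = 0.0259 dits

Unlike KL divergence, JSD is symmetric and bounded: 0 ≤ JSD ≤ log(2).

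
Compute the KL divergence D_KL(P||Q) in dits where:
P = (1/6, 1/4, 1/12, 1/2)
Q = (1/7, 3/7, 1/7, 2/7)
0.0546 dits

KL divergence: D_KL(P||Q) = Σ p(x) log(p(x)/q(x))

Computing term by term:
  x=0: 1/6 × log_10[(1/6)/(1/7)] = 1/6 × 0.0669 = 0.0112
  x=1: 1/4 × log_10[(1/4)/(3/7)] = 1/4 × -0.2341 = -0.0585
  x=2: 1/12 × log_10[(1/12)/(1/7)] = 1/12 × -0.2341 = -0.0195
  x=3: 1/2 × log_10[(1/2)/(2/7)] = 1/2 × 0.2430 = 0.1215

D_KL(P||Q) = 0.0546 dits

Note: KL divergence is always non-negative and equals 0 iff P = Q.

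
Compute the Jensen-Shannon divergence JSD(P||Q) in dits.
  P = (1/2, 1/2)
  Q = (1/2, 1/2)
0.0000 dits

Jensen-Shannon divergence is:
JSD(P||Q) = 0.5 × D_KL(P||M) + 0.5 × D_KL(Q||M)
where M = 0.5 × (P + Q) is the mixture distribution.

M = 0.5 × (1/2, 1/2) + 0.5 × (1/2, 1/2) = (1/2, 1/2)

D_KL(P||M) = 0.0000 dits
D_KL(Q||M) = 0.0000 dits

JSD(P||Q) = 0.5 × 0.0000 + 0.5 × 0.0000 = 0.0000 dits

Unlike KL divergence, JSD is symmetric and bounded: 0 ≤ JSD ≤ log(2).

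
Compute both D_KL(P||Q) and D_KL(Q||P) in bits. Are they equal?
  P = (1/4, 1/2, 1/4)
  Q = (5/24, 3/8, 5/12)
D_KL(P||Q) = 0.0890, D_KL(Q||P) = 0.0966

KL divergence is not symmetric: D_KL(P||Q) ≠ D_KL(Q||P) in general.

D_KL(P||Q) = 0.0890 bits
D_KL(Q||P) = 0.0966 bits

No, they are not equal!

This asymmetry is why KL divergence is not a true distance metric.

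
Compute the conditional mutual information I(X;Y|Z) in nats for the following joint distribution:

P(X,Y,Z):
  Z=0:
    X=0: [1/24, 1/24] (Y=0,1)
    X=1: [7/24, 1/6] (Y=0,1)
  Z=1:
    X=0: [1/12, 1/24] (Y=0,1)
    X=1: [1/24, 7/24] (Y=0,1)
0.0661 nats

Conditional mutual information: I(X;Y|Z) = H(X|Z) + H(Y|Z) - H(X,Y|Z)

H(Z) = 0.6897
H(X,Z) = 1.1908 → H(X|Z) = 0.5011
H(Y,Z) = 1.3191 → H(Y|Z) = 0.6295
H(X,Y,Z) = 1.7541 → H(X,Y|Z) = 1.0645

I(X;Y|Z) = 0.5011 + 0.6295 - 1.0645 = 0.0661 nats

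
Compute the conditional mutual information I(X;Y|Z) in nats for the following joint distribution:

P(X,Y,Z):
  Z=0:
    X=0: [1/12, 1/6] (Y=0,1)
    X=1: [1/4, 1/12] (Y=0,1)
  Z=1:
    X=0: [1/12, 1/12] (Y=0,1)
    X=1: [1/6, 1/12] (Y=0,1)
0.0576 nats

Conditional mutual information: I(X;Y|Z) = H(X|Z) + H(Y|Z) - H(X,Y|Z)

H(Z) = 0.6792
H(X,Z) = 1.3580 → H(X|Z) = 0.6788
H(Y,Z) = 1.3580 → H(Y|Z) = 0.6788
H(X,Y,Z) = 1.9792 → H(X,Y|Z) = 1.3000

I(X;Y|Z) = 0.6788 + 0.6788 - 1.3000 = 0.0576 nats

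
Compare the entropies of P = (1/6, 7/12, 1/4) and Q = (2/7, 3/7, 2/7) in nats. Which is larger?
Q

Computing entropies in nats:
H(P) = 0.9596
H(Q) = 1.0790

Distribution Q has higher entropy.

Intuition: The distribution closer to uniform (more spread out) has higher entropy.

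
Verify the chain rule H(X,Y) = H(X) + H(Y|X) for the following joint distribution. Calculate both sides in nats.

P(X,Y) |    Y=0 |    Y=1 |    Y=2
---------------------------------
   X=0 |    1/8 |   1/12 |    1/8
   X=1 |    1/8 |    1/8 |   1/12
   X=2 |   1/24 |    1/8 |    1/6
H(X,Y) = 2.1448, H(X) = 1.0986, H(Y|X) = 1.0462 (all in nats)

Chain rule: H(X,Y) = H(X) + H(Y|X)

Left side — joint entropy directly:
H(X,Y) = -Σ p(x,y) log p(x,y) = 2.1448 nats

Right side — compute H(Y|X) from the conditional distributions:
P(X) = (1/3, 1/3, 1/3), so H(X) = 1.0986 nats
H(Y|X) = Σ_x P(X=x) · H(Y|X=x):
  P(Y|X=0) = (3/8, 1/4, 3/8), H(Y|X=0) = 1.0822, weight P(X=0) = 1/3
  P(Y|X=1) = (3/8, 3/8, 1/4), H(Y|X=1) = 1.0822, weight P(X=1) = 1/3
  P(Y|X=2) = (1/8, 3/8, 1/2), H(Y|X=2) = 0.9743, weight P(X=2) = 1/3
H(Y|X) = 1.0462 nats

H(X) + H(Y|X) = 1.0986 + 1.0462 = 2.1448 nats

Both sides equal 2.1448 nats. ✓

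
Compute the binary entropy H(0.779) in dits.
0.2294 dits

The binary entropy function is:
H(p) = -p log(p) - (1-p) log(1-p)

H(0.779) = -0.779 × log_10(0.779) - 0.221 × log_10(0.221)
H(0.779) = 0.2294 dits

Note: Binary entropy is maximized at p=0.5 (H=1 bit) and minimized at p=0 or p=1 (H=0).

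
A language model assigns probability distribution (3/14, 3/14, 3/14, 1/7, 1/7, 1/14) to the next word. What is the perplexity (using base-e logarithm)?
5.6676

Perplexity is e^H (or exp(H) for natural log).

First, H = -Σ p log p = 1.7348 nats
Perplexity = e^1.7348 = 5.6676

Interpretation: The model's uncertainty is equivalent to choosing uniformly among 5.7 options.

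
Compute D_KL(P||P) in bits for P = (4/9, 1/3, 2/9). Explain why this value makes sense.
0.0000 bits

KL divergence satisfies the Gibbs inequality: D_KL(P||Q) ≥ 0 for all distributions P, Q.

D_KL(P||Q) = Σ p(x) log(p(x)/q(x))
Each term is p(x) × log_2(p(x)/p(x)) = p(x) × log_2(1) = 0, so the sum is 0.
D_KL(P||Q) = 0.0000 bits

When P = Q, the KL divergence is exactly 0, as there is no 'divergence' between identical distributions.

This non-negativity is a fundamental property: relative entropy cannot be negative because it measures how different Q is from P.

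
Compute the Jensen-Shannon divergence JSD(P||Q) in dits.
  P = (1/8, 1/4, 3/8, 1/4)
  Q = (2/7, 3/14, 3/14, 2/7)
0.0124 dits

Jensen-Shannon divergence is:
JSD(P||Q) = 0.5 × D_KL(P||M) + 0.5 × D_KL(Q||M)
where M = 0.5 × (P + Q) is the mixture distribution.

M = 0.5 × (1/8, 1/4, 3/8, 1/4) + 0.5 × (2/7, 3/14, 3/14, 2/7) = (0.205357, 0.232143, 0.294643, 0.267857)

D_KL(P||M) = 0.0129 dits
D_KL(Q||M) = 0.0119 dits

JSD(P||Q) = 0.5 × 0.0129 + 0.5 × 0.0119 = 0.0124 dits

Unlike KL divergence, JSD is symmetric and bounded: 0 ≤ JSD ≤ log(2).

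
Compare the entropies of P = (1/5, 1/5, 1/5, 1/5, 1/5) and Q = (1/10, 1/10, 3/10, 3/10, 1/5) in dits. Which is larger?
P

Computing entropies in dits:
H(P) = 0.6990
H(Q) = 0.6535

Distribution P has higher entropy.

Intuition: The distribution closer to uniform (more spread out) has higher entropy.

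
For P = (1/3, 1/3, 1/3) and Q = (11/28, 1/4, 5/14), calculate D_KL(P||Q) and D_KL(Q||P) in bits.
D_KL(P||Q) = 0.0262, D_KL(Q||P) = 0.0249

KL divergence is not symmetric: D_KL(P||Q) ≠ D_KL(Q||P) in general.

D_KL(P||Q) = 0.0262 bits
D_KL(Q||P) = 0.0249 bits

No, they are not equal!

This asymmetry is why KL divergence is not a true distance metric.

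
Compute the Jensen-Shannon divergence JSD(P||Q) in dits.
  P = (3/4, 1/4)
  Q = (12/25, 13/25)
0.0170 dits

Jensen-Shannon divergence is:
JSD(P||Q) = 0.5 × D_KL(P||M) + 0.5 × D_KL(Q||M)
where M = 0.5 × (P + Q) is the mixture distribution.

M = 0.5 × (3/4, 1/4) + 0.5 × (12/25, 13/25) = (0.615, 0.385)

D_KL(P||M) = 0.0178 dits
D_KL(Q||M) = 0.0162 dits

JSD(P||Q) = 0.5 × 0.0178 + 0.5 × 0.0162 = 0.0170 dits

Unlike KL divergence, JSD is symmetric and bounded: 0 ≤ JSD ≤ log(2).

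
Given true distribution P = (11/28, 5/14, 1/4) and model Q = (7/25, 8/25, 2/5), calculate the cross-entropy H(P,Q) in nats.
1.1361 nats

Cross-entropy: H(P,Q) = -Σ p(x) log q(x)

Alternatively: H(P,Q) = H(P) + D_KL(P||Q)
H(P) = 1.0813 nats
D_KL(P||Q) = 0.0548 nats

H(P,Q) = 1.0813 + 0.0548 = 1.1361 nats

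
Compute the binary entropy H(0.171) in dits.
0.1987 dits

The binary entropy function is:
H(p) = -p log(p) - (1-p) log(1-p)

H(0.171) = -0.171 × log_10(0.171) - 0.829 × log_10(0.829)
H(0.171) = 0.1987 dits

Note: Binary entropy is maximized at p=0.5 (H=1 bit) and minimized at p=0 or p=1 (H=0).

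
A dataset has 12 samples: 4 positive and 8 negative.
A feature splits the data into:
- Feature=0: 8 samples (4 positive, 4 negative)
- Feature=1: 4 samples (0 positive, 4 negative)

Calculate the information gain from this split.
0.2516 bits

Information Gain = H(Y) - H(Y|Feature)

Before split:
P(positive) = 4/12 = 0.3333
H(Y) = 0.9183 bits

After split:
Feature=0: H = 1.0000 bits (weight = 8/12)
Feature=1: H = 0.0000 bits (weight = 4/12)
H(Y|Feature) = (8/12)×1.0000 + (4/12)×0.0000 = 0.6667 bits

Information Gain = 0.9183 - 0.6667 = 0.2516 bits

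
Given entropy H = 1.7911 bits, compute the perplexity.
3.4608

Perplexity is 2^H (or exp(H) for natural log).

H = 1.7911 bits
Perplexity = 2^1.7911 = 3.4608

Interpretation: The model's uncertainty is equivalent to choosing uniformly among 3.5 options.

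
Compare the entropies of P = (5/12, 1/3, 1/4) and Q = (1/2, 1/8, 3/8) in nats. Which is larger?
P

Computing entropies in nats:
H(P) = 1.0776
H(Q) = 0.9743

Distribution P has higher entropy.

Intuition: The distribution closer to uniform (more spread out) has higher entropy.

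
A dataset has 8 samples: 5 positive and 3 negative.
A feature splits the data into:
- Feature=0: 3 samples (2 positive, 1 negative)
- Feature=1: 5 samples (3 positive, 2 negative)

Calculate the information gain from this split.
0.0032 bits

Information Gain = H(Y) - H(Y|Feature)

Before split:
P(positive) = 5/8 = 0.6250
H(Y) = 0.9544 bits

After split:
Feature=0: H = 0.9183 bits (weight = 3/8)
Feature=1: H = 0.9710 bits (weight = 5/8)
H(Y|Feature) = (3/8)×0.9183 + (5/8)×0.9710 = 0.9512 bits

Information Gain = 0.9544 - 0.9512 = 0.0032 bits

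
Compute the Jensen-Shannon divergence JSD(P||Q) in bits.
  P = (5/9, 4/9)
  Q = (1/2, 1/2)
0.0022 bits

Jensen-Shannon divergence is:
JSD(P||Q) = 0.5 × D_KL(P||M) + 0.5 × D_KL(Q||M)
where M = 0.5 × (P + Q) is the mixture distribution.

M = 0.5 × (5/9, 4/9) + 0.5 × (1/2, 1/2) = (19/36, 17/36)

D_KL(P||M) = 0.0022 bits
D_KL(Q||M) = 0.0022 bits

JSD(P||Q) = 0.5 × 0.0022 + 0.5 × 0.0022 = 0.0022 bits

Unlike KL divergence, JSD is symmetric and bounded: 0 ≤ JSD ≤ log(2).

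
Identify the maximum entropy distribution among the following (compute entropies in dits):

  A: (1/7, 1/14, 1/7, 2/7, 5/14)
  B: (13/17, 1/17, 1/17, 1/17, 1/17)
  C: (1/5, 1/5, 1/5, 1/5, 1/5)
C

For a discrete distribution over n outcomes, entropy is maximized by the uniform distribution.

Computing entropies:
H(A) = 0.6385 dits
H(B) = 0.3786 dits
H(C) = 0.6990 dits

The uniform distribution (where all probabilities equal 1/5) achieves the maximum entropy of log_10(5) = 0.6990 dits.

Distribution C has the highest entropy.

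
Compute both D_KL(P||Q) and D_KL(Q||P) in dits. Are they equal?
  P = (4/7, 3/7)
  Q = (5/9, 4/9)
D_KL(P||Q) = 0.0002, D_KL(Q||P) = 0.0002

KL divergence is not symmetric: D_KL(P||Q) ≠ D_KL(Q||P) in general.

D_KL(P||Q) = 0.0002 dits
D_KL(Q||P) = 0.0002 dits

In this case they happen to be equal (to 4 decimal places).

This asymmetry is why KL divergence is not a true distance metric.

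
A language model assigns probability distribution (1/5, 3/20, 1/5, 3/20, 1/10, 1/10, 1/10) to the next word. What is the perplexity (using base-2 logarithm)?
6.7106

Perplexity is 2^H (or exp(H) for natural log).

First, H = -Σ p log p = 2.7464 bits
Perplexity = 2^2.7464 = 6.7106

Interpretation: The model's uncertainty is equivalent to choosing uniformly among 6.7 options.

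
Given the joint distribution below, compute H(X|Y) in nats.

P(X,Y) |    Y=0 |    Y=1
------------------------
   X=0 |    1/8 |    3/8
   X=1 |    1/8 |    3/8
0.6931 nats

Using the chain rule: H(X|Y) = H(X,Y) - H(Y)

First, compute H(X,Y) = 1.2555 nats

Marginal P(Y) = (1/4, 3/4)
H(Y) = 0.5623 nats

H(X|Y) = H(X,Y) - H(Y) = 1.2555 - 0.5623 = 0.6931 nats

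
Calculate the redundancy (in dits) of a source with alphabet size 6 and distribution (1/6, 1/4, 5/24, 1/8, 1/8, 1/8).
0.0174 dits

Redundancy measures how far a source is from maximum entropy:
R = H_max - H(X)

Maximum entropy for 6 symbols: H_max = log_10(6) = 0.7782 dits
Actual entropy: H(X) = 0.7608 dits
Redundancy: R = 0.7782 - 0.7608 = 0.0174 dits

This redundancy represents potential for compression: the source could be compressed by 0.0174 dits per symbol.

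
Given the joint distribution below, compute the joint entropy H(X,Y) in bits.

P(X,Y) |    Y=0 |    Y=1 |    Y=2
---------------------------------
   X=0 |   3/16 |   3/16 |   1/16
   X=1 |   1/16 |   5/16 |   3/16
2.3829 bits

Joint entropy is H(X,Y) = -Σ_{x,y} p(x,y) log p(x,y).

Summing over all non-zero entries:
H(X,Y) = -[3/16·log_2(3/16) + 3/16·log_2(3/16) + 1/16·log_2(1/16) + 1/16·log_2(1/16) + 5/16·log_2(5/16) + 3/16·log_2(3/16)]
H(X,Y) = 2.3829 bits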